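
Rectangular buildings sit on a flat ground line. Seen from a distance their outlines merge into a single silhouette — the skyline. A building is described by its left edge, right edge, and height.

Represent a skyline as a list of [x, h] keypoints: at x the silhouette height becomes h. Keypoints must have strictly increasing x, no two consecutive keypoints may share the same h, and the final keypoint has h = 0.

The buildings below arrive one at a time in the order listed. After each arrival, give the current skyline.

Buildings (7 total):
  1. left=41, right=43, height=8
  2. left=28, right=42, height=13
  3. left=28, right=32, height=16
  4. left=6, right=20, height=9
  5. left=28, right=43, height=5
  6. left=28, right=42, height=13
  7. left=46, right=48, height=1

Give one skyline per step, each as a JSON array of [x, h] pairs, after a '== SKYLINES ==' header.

== SKYLINES ==
[[41,8],[43,0]]
[[28,13],[42,8],[43,0]]
[[28,16],[32,13],[42,8],[43,0]]
[[6,9],[20,0],[28,16],[32,13],[42,8],[43,0]]
[[6,9],[20,0],[28,16],[32,13],[42,8],[43,0]]
[[6,9],[20,0],[28,16],[32,13],[42,8],[43,0]]
[[6,9],[20,0],[28,16],[32,13],[42,8],[43,0],[46,1],[48,0]]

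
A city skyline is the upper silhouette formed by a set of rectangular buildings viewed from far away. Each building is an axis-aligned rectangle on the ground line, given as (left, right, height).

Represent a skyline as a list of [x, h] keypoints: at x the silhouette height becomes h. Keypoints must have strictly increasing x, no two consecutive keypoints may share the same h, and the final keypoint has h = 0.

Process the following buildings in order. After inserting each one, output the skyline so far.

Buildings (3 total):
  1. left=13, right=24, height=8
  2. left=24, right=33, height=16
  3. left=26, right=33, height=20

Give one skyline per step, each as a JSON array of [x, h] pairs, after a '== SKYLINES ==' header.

== SKYLINES ==
[[13,8],[24,0]]
[[13,8],[24,16],[33,0]]
[[13,8],[24,16],[26,20],[33,0]]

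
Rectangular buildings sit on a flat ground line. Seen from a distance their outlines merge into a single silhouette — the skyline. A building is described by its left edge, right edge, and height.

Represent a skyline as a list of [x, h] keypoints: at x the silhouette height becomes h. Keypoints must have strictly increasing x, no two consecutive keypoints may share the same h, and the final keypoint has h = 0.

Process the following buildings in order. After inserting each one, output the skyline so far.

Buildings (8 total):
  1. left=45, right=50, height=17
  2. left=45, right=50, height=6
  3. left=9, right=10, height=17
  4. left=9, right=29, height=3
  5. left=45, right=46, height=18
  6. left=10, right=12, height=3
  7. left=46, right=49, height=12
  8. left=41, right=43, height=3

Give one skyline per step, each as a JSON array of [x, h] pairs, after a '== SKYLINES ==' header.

== SKYLINES ==
[[45,17],[50,0]]
[[45,17],[50,0]]
[[9,17],[10,0],[45,17],[50,0]]
[[9,17],[10,3],[29,0],[45,17],[50,0]]
[[9,17],[10,3],[29,0],[45,18],[46,17],[50,0]]
[[9,17],[10,3],[29,0],[45,18],[46,17],[50,0]]
[[9,17],[10,3],[29,0],[45,18],[46,17],[50,0]]
[[9,17],[10,3],[29,0],[41,3],[43,0],[45,18],[46,17],[50,0]]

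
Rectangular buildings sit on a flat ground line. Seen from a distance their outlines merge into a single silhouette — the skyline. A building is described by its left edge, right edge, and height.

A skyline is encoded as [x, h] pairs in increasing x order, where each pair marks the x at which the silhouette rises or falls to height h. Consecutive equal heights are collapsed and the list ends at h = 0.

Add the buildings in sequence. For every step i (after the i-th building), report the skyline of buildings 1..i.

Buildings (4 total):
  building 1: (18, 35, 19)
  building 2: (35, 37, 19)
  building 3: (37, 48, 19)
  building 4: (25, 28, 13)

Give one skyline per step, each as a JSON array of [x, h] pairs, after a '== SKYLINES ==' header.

== SKYLINES ==
[[18,19],[35,0]]
[[18,19],[37,0]]
[[18,19],[48,0]]
[[18,19],[48,0]]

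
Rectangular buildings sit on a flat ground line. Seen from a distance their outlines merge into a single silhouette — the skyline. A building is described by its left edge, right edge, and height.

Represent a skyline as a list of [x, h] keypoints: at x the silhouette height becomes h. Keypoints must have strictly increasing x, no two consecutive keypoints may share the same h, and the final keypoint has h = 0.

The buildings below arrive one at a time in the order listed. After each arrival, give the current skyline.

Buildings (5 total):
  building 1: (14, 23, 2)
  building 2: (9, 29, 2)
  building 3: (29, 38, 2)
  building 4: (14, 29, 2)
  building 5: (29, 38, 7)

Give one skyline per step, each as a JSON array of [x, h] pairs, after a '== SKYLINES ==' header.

== SKYLINES ==
[[14,2],[23,0]]
[[9,2],[29,0]]
[[9,2],[38,0]]
[[9,2],[38,0]]
[[9,2],[29,7],[38,0]]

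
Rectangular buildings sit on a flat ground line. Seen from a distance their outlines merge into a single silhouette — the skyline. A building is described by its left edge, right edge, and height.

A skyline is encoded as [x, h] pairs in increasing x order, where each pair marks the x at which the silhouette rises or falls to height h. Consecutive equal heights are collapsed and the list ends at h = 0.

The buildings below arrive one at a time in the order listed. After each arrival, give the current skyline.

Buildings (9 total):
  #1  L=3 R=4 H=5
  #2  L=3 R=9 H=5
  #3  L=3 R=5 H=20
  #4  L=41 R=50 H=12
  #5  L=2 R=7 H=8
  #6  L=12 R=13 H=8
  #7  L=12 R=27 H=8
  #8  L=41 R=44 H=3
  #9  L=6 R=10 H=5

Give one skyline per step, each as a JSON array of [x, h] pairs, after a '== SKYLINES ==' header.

== SKYLINES ==
[[3,5],[4,0]]
[[3,5],[9,0]]
[[3,20],[5,5],[9,0]]
[[3,20],[5,5],[9,0],[41,12],[50,0]]
[[2,8],[3,20],[5,8],[7,5],[9,0],[41,12],[50,0]]
[[2,8],[3,20],[5,8],[7,5],[9,0],[12,8],[13,0],[41,12],[50,0]]
[[2,8],[3,20],[5,8],[7,5],[9,0],[12,8],[27,0],[41,12],[50,0]]
[[2,8],[3,20],[5,8],[7,5],[9,0],[12,8],[27,0],[41,12],[50,0]]
[[2,8],[3,20],[5,8],[7,5],[10,0],[12,8],[27,0],[41,12],[50,0]]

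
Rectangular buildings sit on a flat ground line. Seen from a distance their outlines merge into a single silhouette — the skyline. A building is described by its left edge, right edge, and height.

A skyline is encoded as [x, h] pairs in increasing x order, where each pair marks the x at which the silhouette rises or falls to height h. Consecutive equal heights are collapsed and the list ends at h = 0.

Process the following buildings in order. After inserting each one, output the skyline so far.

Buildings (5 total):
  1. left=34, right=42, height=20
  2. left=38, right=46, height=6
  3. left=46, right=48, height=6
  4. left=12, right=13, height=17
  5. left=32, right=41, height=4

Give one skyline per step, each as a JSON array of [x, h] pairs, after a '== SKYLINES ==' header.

== SKYLINES ==
[[34,20],[42,0]]
[[34,20],[42,6],[46,0]]
[[34,20],[42,6],[48,0]]
[[12,17],[13,0],[34,20],[42,6],[48,0]]
[[12,17],[13,0],[32,4],[34,20],[42,6],[48,0]]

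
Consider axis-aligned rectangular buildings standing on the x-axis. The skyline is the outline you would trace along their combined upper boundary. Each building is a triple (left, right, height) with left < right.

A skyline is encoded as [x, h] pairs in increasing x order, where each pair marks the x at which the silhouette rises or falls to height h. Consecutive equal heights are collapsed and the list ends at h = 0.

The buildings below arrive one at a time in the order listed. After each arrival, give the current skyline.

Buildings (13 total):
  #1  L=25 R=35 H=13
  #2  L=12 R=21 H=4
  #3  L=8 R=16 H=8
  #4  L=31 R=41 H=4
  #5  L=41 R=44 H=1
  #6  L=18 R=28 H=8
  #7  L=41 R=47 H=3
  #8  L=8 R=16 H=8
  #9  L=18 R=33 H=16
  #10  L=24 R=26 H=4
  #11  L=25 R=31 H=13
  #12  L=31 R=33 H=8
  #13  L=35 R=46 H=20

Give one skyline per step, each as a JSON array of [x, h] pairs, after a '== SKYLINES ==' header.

== SKYLINES ==
[[25,13],[35,0]]
[[12,4],[21,0],[25,13],[35,0]]
[[8,8],[16,4],[21,0],[25,13],[35,0]]
[[8,8],[16,4],[21,0],[25,13],[35,4],[41,0]]
[[8,8],[16,4],[21,0],[25,13],[35,4],[41,1],[44,0]]
[[8,8],[16,4],[18,8],[25,13],[35,4],[41,1],[44,0]]
[[8,8],[16,4],[18,8],[25,13],[35,4],[41,3],[47,0]]
[[8,8],[16,4],[18,8],[25,13],[35,4],[41,3],[47,0]]
[[8,8],[16,4],[18,16],[33,13],[35,4],[41,3],[47,0]]
[[8,8],[16,4],[18,16],[33,13],[35,4],[41,3],[47,0]]
[[8,8],[16,4],[18,16],[33,13],[35,4],[41,3],[47,0]]
[[8,8],[16,4],[18,16],[33,13],[35,4],[41,3],[47,0]]
[[8,8],[16,4],[18,16],[33,13],[35,20],[46,3],[47,0]]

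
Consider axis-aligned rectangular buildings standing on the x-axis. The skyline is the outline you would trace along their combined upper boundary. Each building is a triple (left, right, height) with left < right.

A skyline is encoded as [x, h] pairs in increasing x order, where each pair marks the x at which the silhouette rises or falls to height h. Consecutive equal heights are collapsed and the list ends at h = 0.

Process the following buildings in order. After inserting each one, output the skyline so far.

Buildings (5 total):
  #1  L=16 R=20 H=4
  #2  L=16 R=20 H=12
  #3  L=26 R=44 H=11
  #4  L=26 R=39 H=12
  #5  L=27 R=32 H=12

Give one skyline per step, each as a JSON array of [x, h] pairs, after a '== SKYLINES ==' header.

== SKYLINES ==
[[16,4],[20,0]]
[[16,12],[20,0]]
[[16,12],[20,0],[26,11],[44,0]]
[[16,12],[20,0],[26,12],[39,11],[44,0]]
[[16,12],[20,0],[26,12],[39,11],[44,0]]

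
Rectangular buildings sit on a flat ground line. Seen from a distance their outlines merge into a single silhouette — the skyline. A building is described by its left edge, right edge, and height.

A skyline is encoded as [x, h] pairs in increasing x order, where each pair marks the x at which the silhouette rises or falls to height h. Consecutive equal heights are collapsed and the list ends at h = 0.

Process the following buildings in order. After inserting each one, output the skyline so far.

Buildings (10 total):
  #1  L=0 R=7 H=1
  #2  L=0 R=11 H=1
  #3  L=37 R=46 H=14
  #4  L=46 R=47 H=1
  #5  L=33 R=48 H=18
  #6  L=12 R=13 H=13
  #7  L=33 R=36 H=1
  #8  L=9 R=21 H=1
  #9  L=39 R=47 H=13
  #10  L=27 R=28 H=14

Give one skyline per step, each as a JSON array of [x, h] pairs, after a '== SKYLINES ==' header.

== SKYLINES ==
[[0,1],[7,0]]
[[0,1],[11,0]]
[[0,1],[11,0],[37,14],[46,0]]
[[0,1],[11,0],[37,14],[46,1],[47,0]]
[[0,1],[11,0],[33,18],[48,0]]
[[0,1],[11,0],[12,13],[13,0],[33,18],[48,0]]
[[0,1],[11,0],[12,13],[13,0],[33,18],[48,0]]
[[0,1],[12,13],[13,1],[21,0],[33,18],[48,0]]
[[0,1],[12,13],[13,1],[21,0],[33,18],[48,0]]
[[0,1],[12,13],[13,1],[21,0],[27,14],[28,0],[33,18],[48,0]]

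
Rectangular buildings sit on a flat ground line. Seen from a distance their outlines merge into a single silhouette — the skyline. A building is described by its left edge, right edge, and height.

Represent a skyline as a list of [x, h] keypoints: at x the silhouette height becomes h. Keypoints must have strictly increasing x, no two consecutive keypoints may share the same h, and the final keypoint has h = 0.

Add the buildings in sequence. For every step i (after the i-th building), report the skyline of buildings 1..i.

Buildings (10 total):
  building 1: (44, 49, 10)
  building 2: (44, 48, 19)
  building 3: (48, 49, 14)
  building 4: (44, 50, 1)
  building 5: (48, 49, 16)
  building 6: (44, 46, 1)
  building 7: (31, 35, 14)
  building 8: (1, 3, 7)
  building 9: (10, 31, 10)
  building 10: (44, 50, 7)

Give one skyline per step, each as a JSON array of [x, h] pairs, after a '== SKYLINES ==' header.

== SKYLINES ==
[[44,10],[49,0]]
[[44,19],[48,10],[49,0]]
[[44,19],[48,14],[49,0]]
[[44,19],[48,14],[49,1],[50,0]]
[[44,19],[48,16],[49,1],[50,0]]
[[44,19],[48,16],[49,1],[50,0]]
[[31,14],[35,0],[44,19],[48,16],[49,1],[50,0]]
[[1,7],[3,0],[31,14],[35,0],[44,19],[48,16],[49,1],[50,0]]
[[1,7],[3,0],[10,10],[31,14],[35,0],[44,19],[48,16],[49,1],[50,0]]
[[1,7],[3,0],[10,10],[31,14],[35,0],[44,19],[48,16],[49,7],[50,0]]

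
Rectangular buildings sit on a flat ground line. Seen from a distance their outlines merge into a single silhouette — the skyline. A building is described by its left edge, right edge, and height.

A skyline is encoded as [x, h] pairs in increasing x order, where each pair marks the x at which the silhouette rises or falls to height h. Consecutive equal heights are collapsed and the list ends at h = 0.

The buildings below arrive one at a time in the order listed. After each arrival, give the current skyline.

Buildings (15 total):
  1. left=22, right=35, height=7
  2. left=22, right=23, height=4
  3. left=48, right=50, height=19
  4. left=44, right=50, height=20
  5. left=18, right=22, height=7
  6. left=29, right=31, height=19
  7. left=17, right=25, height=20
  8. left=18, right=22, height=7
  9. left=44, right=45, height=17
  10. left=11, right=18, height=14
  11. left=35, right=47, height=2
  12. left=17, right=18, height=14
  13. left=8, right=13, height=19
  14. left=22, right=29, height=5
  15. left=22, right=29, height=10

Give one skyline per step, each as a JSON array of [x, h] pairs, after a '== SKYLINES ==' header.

== SKYLINES ==
[[22,7],[35,0]]
[[22,7],[35,0]]
[[22,7],[35,0],[48,19],[50,0]]
[[22,7],[35,0],[44,20],[50,0]]
[[18,7],[35,0],[44,20],[50,0]]
[[18,7],[29,19],[31,7],[35,0],[44,20],[50,0]]
[[17,20],[25,7],[29,19],[31,7],[35,0],[44,20],[50,0]]
[[17,20],[25,7],[29,19],[31,7],[35,0],[44,20],[50,0]]
[[17,20],[25,7],[29,19],[31,7],[35,0],[44,20],[50,0]]
[[11,14],[17,20],[25,7],[29,19],[31,7],[35,0],[44,20],[50,0]]
[[11,14],[17,20],[25,7],[29,19],[31,7],[35,2],[44,20],[50,0]]
[[11,14],[17,20],[25,7],[29,19],[31,7],[35,2],[44,20],[50,0]]
[[8,19],[13,14],[17,20],[25,7],[29,19],[31,7],[35,2],[44,20],[50,0]]
[[8,19],[13,14],[17,20],[25,7],[29,19],[31,7],[35,2],[44,20],[50,0]]
[[8,19],[13,14],[17,20],[25,10],[29,19],[31,7],[35,2],[44,20],[50,0]]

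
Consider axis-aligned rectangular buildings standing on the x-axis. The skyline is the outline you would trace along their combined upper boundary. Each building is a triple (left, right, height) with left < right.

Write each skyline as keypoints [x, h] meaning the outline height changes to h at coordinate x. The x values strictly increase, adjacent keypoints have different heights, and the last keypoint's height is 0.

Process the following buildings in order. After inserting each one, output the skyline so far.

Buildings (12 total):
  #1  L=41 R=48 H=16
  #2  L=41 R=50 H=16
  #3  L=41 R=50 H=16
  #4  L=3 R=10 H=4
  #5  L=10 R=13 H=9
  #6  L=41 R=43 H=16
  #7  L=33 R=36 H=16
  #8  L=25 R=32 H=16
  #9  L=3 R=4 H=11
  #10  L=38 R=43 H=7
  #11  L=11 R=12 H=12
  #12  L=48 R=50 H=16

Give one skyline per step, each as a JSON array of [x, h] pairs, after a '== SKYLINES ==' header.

== SKYLINES ==
[[41,16],[48,0]]
[[41,16],[50,0]]
[[41,16],[50,0]]
[[3,4],[10,0],[41,16],[50,0]]
[[3,4],[10,9],[13,0],[41,16],[50,0]]
[[3,4],[10,9],[13,0],[41,16],[50,0]]
[[3,4],[10,9],[13,0],[33,16],[36,0],[41,16],[50,0]]
[[3,4],[10,9],[13,0],[25,16],[32,0],[33,16],[36,0],[41,16],[50,0]]
[[3,11],[4,4],[10,9],[13,0],[25,16],[32,0],[33,16],[36,0],[41,16],[50,0]]
[[3,11],[4,4],[10,9],[13,0],[25,16],[32,0],[33,16],[36,0],[38,7],[41,16],[50,0]]
[[3,11],[4,4],[10,9],[11,12],[12,9],[13,0],[25,16],[32,0],[33,16],[36,0],[38,7],[41,16],[50,0]]
[[3,11],[4,4],[10,9],[11,12],[12,9],[13,0],[25,16],[32,0],[33,16],[36,0],[38,7],[41,16],[50,0]]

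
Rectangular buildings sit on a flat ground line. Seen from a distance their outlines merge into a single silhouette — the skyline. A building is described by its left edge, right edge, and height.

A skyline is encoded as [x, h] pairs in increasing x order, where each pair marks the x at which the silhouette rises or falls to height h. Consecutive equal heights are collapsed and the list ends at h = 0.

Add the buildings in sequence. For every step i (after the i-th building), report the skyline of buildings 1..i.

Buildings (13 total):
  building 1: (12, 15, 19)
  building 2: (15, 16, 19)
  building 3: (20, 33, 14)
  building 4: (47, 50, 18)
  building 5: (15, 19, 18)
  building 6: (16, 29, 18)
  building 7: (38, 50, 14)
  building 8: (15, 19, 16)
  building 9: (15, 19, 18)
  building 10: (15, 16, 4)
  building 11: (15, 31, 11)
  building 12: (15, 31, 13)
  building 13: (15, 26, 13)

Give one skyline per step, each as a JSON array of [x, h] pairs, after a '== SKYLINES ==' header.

== SKYLINES ==
[[12,19],[15,0]]
[[12,19],[16,0]]
[[12,19],[16,0],[20,14],[33,0]]
[[12,19],[16,0],[20,14],[33,0],[47,18],[50,0]]
[[12,19],[16,18],[19,0],[20,14],[33,0],[47,18],[50,0]]
[[12,19],[16,18],[29,14],[33,0],[47,18],[50,0]]
[[12,19],[16,18],[29,14],[33,0],[38,14],[47,18],[50,0]]
[[12,19],[16,18],[29,14],[33,0],[38,14],[47,18],[50,0]]
[[12,19],[16,18],[29,14],[33,0],[38,14],[47,18],[50,0]]
[[12,19],[16,18],[29,14],[33,0],[38,14],[47,18],[50,0]]
[[12,19],[16,18],[29,14],[33,0],[38,14],[47,18],[50,0]]
[[12,19],[16,18],[29,14],[33,0],[38,14],[47,18],[50,0]]
[[12,19],[16,18],[29,14],[33,0],[38,14],[47,18],[50,0]]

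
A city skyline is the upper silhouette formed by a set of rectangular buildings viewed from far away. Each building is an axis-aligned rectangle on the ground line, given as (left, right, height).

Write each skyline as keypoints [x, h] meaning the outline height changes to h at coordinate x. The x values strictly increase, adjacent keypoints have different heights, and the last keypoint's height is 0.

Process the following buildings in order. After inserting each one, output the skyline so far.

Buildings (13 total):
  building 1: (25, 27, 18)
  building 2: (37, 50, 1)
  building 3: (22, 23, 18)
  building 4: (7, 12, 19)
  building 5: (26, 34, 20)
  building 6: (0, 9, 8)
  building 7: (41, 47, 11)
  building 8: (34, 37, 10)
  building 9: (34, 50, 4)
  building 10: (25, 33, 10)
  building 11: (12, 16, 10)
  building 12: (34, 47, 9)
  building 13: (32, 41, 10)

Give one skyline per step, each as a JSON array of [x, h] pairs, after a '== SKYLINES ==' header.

== SKYLINES ==
[[25,18],[27,0]]
[[25,18],[27,0],[37,1],[50,0]]
[[22,18],[23,0],[25,18],[27,0],[37,1],[50,0]]
[[7,19],[12,0],[22,18],[23,0],[25,18],[27,0],[37,1],[50,0]]
[[7,19],[12,0],[22,18],[23,0],[25,18],[26,20],[34,0],[37,1],[50,0]]
[[0,8],[7,19],[12,0],[22,18],[23,0],[25,18],[26,20],[34,0],[37,1],[50,0]]
[[0,8],[7,19],[12,0],[22,18],[23,0],[25,18],[26,20],[34,0],[37,1],[41,11],[47,1],[50,0]]
[[0,8],[7,19],[12,0],[22,18],[23,0],[25,18],[26,20],[34,10],[37,1],[41,11],[47,1],[50,0]]
[[0,8],[7,19],[12,0],[22,18],[23,0],[25,18],[26,20],[34,10],[37,4],[41,11],[47,4],[50,0]]
[[0,8],[7,19],[12,0],[22,18],[23,0],[25,18],[26,20],[34,10],[37,4],[41,11],[47,4],[50,0]]
[[0,8],[7,19],[12,10],[16,0],[22,18],[23,0],[25,18],[26,20],[34,10],[37,4],[41,11],[47,4],[50,0]]
[[0,8],[7,19],[12,10],[16,0],[22,18],[23,0],[25,18],[26,20],[34,10],[37,9],[41,11],[47,4],[50,0]]
[[0,8],[7,19],[12,10],[16,0],[22,18],[23,0],[25,18],[26,20],[34,10],[41,11],[47,4],[50,0]]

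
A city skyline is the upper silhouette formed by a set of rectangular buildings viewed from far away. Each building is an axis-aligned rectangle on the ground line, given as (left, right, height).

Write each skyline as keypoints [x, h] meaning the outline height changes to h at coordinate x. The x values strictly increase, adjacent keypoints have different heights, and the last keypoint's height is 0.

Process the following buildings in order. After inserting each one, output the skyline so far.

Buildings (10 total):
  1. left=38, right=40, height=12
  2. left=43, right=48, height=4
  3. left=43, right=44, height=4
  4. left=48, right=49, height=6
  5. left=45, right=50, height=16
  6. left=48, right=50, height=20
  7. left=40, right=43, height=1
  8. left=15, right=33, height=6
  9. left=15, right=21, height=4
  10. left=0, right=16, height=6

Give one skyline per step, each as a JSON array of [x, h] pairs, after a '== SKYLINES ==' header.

== SKYLINES ==
[[38,12],[40,0]]
[[38,12],[40,0],[43,4],[48,0]]
[[38,12],[40,0],[43,4],[48,0]]
[[38,12],[40,0],[43,4],[48,6],[49,0]]
[[38,12],[40,0],[43,4],[45,16],[50,0]]
[[38,12],[40,0],[43,4],[45,16],[48,20],[50,0]]
[[38,12],[40,1],[43,4],[45,16],[48,20],[50,0]]
[[15,6],[33,0],[38,12],[40,1],[43,4],[45,16],[48,20],[50,0]]
[[15,6],[33,0],[38,12],[40,1],[43,4],[45,16],[48,20],[50,0]]
[[0,6],[33,0],[38,12],[40,1],[43,4],[45,16],[48,20],[50,0]]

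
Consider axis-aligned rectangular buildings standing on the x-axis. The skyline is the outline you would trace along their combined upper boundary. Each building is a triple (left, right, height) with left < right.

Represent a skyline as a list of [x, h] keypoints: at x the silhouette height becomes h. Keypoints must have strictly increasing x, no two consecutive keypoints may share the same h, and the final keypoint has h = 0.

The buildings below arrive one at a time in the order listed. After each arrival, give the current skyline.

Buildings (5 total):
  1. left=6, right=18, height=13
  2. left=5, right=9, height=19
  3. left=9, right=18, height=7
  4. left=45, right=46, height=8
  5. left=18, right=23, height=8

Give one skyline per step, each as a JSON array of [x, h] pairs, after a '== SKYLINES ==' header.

== SKYLINES ==
[[6,13],[18,0]]
[[5,19],[9,13],[18,0]]
[[5,19],[9,13],[18,0]]
[[5,19],[9,13],[18,0],[45,8],[46,0]]
[[5,19],[9,13],[18,8],[23,0],[45,8],[46,0]]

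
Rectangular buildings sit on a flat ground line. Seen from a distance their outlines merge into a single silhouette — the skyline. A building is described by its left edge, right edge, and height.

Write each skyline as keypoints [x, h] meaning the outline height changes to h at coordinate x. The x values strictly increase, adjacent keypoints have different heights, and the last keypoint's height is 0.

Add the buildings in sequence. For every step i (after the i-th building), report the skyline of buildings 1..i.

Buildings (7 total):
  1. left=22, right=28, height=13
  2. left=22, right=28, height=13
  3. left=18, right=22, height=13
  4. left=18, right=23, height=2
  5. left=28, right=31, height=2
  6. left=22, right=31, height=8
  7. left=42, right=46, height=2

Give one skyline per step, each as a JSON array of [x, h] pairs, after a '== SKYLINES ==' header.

== SKYLINES ==
[[22,13],[28,0]]
[[22,13],[28,0]]
[[18,13],[28,0]]
[[18,13],[28,0]]
[[18,13],[28,2],[31,0]]
[[18,13],[28,8],[31,0]]
[[18,13],[28,8],[31,0],[42,2],[46,0]]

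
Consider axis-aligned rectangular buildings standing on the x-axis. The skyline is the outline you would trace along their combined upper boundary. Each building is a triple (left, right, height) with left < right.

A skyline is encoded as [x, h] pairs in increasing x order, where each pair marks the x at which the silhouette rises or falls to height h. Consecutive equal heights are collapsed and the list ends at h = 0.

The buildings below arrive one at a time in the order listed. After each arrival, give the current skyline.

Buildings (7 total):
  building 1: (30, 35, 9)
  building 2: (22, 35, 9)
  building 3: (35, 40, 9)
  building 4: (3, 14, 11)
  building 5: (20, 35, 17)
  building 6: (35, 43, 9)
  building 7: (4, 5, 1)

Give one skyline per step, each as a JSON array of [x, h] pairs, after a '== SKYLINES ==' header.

== SKYLINES ==
[[30,9],[35,0]]
[[22,9],[35,0]]
[[22,9],[40,0]]
[[3,11],[14,0],[22,9],[40,0]]
[[3,11],[14,0],[20,17],[35,9],[40,0]]
[[3,11],[14,0],[20,17],[35,9],[43,0]]
[[3,11],[14,0],[20,17],[35,9],[43,0]]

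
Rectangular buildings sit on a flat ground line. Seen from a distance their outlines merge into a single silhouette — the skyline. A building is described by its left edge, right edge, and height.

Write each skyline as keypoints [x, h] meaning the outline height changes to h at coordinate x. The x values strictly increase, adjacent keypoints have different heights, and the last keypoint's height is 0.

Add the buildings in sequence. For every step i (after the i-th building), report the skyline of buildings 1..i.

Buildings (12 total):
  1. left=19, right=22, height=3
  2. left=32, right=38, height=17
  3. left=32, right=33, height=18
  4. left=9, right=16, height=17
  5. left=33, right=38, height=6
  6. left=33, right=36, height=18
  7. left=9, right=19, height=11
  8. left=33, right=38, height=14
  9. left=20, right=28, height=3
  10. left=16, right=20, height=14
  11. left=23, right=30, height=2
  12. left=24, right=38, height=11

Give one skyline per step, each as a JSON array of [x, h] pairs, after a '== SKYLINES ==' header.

== SKYLINES ==
[[19,3],[22,0]]
[[19,3],[22,0],[32,17],[38,0]]
[[19,3],[22,0],[32,18],[33,17],[38,0]]
[[9,17],[16,0],[19,3],[22,0],[32,18],[33,17],[38,0]]
[[9,17],[16,0],[19,3],[22,0],[32,18],[33,17],[38,0]]
[[9,17],[16,0],[19,3],[22,0],[32,18],[36,17],[38,0]]
[[9,17],[16,11],[19,3],[22,0],[32,18],[36,17],[38,0]]
[[9,17],[16,11],[19,3],[22,0],[32,18],[36,17],[38,0]]
[[9,17],[16,11],[19,3],[28,0],[32,18],[36,17],[38,0]]
[[9,17],[16,14],[20,3],[28,0],[32,18],[36,17],[38,0]]
[[9,17],[16,14],[20,3],[28,2],[30,0],[32,18],[36,17],[38,0]]
[[9,17],[16,14],[20,3],[24,11],[32,18],[36,17],[38,0]]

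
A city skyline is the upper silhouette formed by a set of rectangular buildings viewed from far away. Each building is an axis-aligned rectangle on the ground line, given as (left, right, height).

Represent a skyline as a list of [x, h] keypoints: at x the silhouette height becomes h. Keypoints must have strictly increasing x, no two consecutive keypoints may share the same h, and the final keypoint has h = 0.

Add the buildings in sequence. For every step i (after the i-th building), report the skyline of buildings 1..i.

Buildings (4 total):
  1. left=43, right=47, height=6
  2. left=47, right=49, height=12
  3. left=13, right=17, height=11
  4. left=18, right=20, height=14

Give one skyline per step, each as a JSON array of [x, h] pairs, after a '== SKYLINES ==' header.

== SKYLINES ==
[[43,6],[47,0]]
[[43,6],[47,12],[49,0]]
[[13,11],[17,0],[43,6],[47,12],[49,0]]
[[13,11],[17,0],[18,14],[20,0],[43,6],[47,12],[49,0]]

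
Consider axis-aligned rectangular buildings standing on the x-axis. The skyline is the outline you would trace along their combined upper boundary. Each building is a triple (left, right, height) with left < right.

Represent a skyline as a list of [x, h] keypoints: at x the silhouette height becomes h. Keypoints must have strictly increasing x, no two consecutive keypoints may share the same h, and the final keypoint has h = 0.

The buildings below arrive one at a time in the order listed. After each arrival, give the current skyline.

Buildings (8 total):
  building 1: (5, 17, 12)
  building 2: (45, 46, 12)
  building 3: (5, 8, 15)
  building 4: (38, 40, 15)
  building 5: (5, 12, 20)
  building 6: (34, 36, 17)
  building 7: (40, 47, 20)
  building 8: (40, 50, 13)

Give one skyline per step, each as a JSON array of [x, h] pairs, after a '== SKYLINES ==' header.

== SKYLINES ==
[[5,12],[17,0]]
[[5,12],[17,0],[45,12],[46,0]]
[[5,15],[8,12],[17,0],[45,12],[46,0]]
[[5,15],[8,12],[17,0],[38,15],[40,0],[45,12],[46,0]]
[[5,20],[12,12],[17,0],[38,15],[40,0],[45,12],[46,0]]
[[5,20],[12,12],[17,0],[34,17],[36,0],[38,15],[40,0],[45,12],[46,0]]
[[5,20],[12,12],[17,0],[34,17],[36,0],[38,15],[40,20],[47,0]]
[[5,20],[12,12],[17,0],[34,17],[36,0],[38,15],[40,20],[47,13],[50,0]]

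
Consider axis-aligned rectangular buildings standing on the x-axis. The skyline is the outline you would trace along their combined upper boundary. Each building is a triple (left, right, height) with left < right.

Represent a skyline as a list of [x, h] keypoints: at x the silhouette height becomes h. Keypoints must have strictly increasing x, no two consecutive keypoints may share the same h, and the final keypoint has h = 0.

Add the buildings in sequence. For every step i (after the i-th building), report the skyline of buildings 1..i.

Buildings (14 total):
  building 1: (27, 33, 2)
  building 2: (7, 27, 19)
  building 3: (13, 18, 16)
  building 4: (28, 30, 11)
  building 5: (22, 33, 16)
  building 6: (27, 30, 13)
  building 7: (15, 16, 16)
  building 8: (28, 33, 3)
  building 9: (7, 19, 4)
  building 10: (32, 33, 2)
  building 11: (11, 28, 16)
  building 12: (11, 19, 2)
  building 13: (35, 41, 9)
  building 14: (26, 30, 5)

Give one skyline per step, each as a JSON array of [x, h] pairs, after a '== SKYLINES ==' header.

== SKYLINES ==
[[27,2],[33,0]]
[[7,19],[27,2],[33,0]]
[[7,19],[27,2],[33,0]]
[[7,19],[27,2],[28,11],[30,2],[33,0]]
[[7,19],[27,16],[33,0]]
[[7,19],[27,16],[33,0]]
[[7,19],[27,16],[33,0]]
[[7,19],[27,16],[33,0]]
[[7,19],[27,16],[33,0]]
[[7,19],[27,16],[33,0]]
[[7,19],[27,16],[33,0]]
[[7,19],[27,16],[33,0]]
[[7,19],[27,16],[33,0],[35,9],[41,0]]
[[7,19],[27,16],[33,0],[35,9],[41,0]]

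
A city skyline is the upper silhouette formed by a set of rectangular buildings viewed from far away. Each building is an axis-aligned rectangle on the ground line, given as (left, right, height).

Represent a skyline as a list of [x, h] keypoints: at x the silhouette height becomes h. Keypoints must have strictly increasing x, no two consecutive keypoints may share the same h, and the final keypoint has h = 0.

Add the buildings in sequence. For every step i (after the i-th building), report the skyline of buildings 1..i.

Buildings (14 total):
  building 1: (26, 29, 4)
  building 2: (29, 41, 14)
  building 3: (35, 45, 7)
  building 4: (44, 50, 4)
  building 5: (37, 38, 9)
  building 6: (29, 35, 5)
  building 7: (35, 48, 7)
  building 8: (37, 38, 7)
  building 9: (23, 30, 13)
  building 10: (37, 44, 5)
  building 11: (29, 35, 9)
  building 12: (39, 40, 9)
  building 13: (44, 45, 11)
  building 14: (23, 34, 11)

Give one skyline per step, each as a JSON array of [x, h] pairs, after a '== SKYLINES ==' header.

== SKYLINES ==
[[26,4],[29,0]]
[[26,4],[29,14],[41,0]]
[[26,4],[29,14],[41,7],[45,0]]
[[26,4],[29,14],[41,7],[45,4],[50,0]]
[[26,4],[29,14],[41,7],[45,4],[50,0]]
[[26,4],[29,14],[41,7],[45,4],[50,0]]
[[26,4],[29,14],[41,7],[48,4],[50,0]]
[[26,4],[29,14],[41,7],[48,4],[50,0]]
[[23,13],[29,14],[41,7],[48,4],[50,0]]
[[23,13],[29,14],[41,7],[48,4],[50,0]]
[[23,13],[29,14],[41,7],[48,4],[50,0]]
[[23,13],[29,14],[41,7],[48,4],[50,0]]
[[23,13],[29,14],[41,7],[44,11],[45,7],[48,4],[50,0]]
[[23,13],[29,14],[41,7],[44,11],[45,7],[48,4],[50,0]]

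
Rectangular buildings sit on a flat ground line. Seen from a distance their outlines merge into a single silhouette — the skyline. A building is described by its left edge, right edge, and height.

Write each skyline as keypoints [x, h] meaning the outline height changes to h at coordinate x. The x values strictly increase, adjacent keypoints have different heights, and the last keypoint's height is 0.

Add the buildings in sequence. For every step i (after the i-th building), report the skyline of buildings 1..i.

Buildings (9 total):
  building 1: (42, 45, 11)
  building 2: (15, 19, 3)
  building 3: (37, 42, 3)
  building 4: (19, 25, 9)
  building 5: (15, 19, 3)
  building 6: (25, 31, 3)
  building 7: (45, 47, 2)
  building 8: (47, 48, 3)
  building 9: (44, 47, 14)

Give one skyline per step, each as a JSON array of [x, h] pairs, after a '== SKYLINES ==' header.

== SKYLINES ==
[[42,11],[45,0]]
[[15,3],[19,0],[42,11],[45,0]]
[[15,3],[19,0],[37,3],[42,11],[45,0]]
[[15,3],[19,9],[25,0],[37,3],[42,11],[45,0]]
[[15,3],[19,9],[25,0],[37,3],[42,11],[45,0]]
[[15,3],[19,9],[25,3],[31,0],[37,3],[42,11],[45,0]]
[[15,3],[19,9],[25,3],[31,0],[37,3],[42,11],[45,2],[47,0]]
[[15,3],[19,9],[25,3],[31,0],[37,3],[42,11],[45,2],[47,3],[48,0]]
[[15,3],[19,9],[25,3],[31,0],[37,3],[42,11],[44,14],[47,3],[48,0]]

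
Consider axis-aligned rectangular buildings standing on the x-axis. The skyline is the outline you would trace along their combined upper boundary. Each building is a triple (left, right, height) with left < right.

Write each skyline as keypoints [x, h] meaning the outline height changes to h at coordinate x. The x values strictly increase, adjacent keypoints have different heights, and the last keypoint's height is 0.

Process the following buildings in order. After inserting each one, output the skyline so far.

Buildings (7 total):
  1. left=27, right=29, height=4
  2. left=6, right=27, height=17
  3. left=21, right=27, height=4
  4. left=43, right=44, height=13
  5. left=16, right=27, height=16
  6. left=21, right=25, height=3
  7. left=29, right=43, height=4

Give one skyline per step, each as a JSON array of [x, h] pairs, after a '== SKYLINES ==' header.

== SKYLINES ==
[[27,4],[29,0]]
[[6,17],[27,4],[29,0]]
[[6,17],[27,4],[29,0]]
[[6,17],[27,4],[29,0],[43,13],[44,0]]
[[6,17],[27,4],[29,0],[43,13],[44,0]]
[[6,17],[27,4],[29,0],[43,13],[44,0]]
[[6,17],[27,4],[43,13],[44,0]]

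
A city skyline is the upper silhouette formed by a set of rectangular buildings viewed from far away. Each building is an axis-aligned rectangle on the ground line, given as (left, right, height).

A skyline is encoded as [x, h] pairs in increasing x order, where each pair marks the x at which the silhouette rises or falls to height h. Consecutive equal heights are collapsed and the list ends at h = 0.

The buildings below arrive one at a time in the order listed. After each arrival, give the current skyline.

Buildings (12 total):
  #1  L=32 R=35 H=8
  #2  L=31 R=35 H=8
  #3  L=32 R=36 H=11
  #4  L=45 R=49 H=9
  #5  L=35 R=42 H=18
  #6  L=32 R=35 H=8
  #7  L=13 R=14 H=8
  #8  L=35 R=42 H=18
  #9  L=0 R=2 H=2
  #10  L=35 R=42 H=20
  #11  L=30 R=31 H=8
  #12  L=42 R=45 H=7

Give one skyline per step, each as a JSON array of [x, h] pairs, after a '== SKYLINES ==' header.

== SKYLINES ==
[[32,8],[35,0]]
[[31,8],[35,0]]
[[31,8],[32,11],[36,0]]
[[31,8],[32,11],[36,0],[45,9],[49,0]]
[[31,8],[32,11],[35,18],[42,0],[45,9],[49,0]]
[[31,8],[32,11],[35,18],[42,0],[45,9],[49,0]]
[[13,8],[14,0],[31,8],[32,11],[35,18],[42,0],[45,9],[49,0]]
[[13,8],[14,0],[31,8],[32,11],[35,18],[42,0],[45,9],[49,0]]
[[0,2],[2,0],[13,8],[14,0],[31,8],[32,11],[35,18],[42,0],[45,9],[49,0]]
[[0,2],[2,0],[13,8],[14,0],[31,8],[32,11],[35,20],[42,0],[45,9],[49,0]]
[[0,2],[2,0],[13,8],[14,0],[30,8],[32,11],[35,20],[42,0],[45,9],[49,0]]
[[0,2],[2,0],[13,8],[14,0],[30,8],[32,11],[35,20],[42,7],[45,9],[49,0]]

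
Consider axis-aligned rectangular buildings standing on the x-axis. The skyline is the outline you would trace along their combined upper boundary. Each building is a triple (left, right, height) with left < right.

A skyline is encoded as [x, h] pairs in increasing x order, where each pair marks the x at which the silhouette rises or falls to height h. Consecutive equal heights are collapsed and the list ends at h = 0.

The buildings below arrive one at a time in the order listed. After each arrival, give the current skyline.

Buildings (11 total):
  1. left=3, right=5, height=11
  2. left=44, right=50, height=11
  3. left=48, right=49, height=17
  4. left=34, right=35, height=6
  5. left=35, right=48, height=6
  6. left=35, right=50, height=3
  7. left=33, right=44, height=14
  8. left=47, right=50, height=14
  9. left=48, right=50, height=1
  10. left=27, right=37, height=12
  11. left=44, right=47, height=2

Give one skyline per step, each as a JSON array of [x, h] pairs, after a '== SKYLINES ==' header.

== SKYLINES ==
[[3,11],[5,0]]
[[3,11],[5,0],[44,11],[50,0]]
[[3,11],[5,0],[44,11],[48,17],[49,11],[50,0]]
[[3,11],[5,0],[34,6],[35,0],[44,11],[48,17],[49,11],[50,0]]
[[3,11],[5,0],[34,6],[44,11],[48,17],[49,11],[50,0]]
[[3,11],[5,0],[34,6],[44,11],[48,17],[49,11],[50,0]]
[[3,11],[5,0],[33,14],[44,11],[48,17],[49,11],[50,0]]
[[3,11],[5,0],[33,14],[44,11],[47,14],[48,17],[49,14],[50,0]]
[[3,11],[5,0],[33,14],[44,11],[47,14],[48,17],[49,14],[50,0]]
[[3,11],[5,0],[27,12],[33,14],[44,11],[47,14],[48,17],[49,14],[50,0]]
[[3,11],[5,0],[27,12],[33,14],[44,11],[47,14],[48,17],[49,14],[50,0]]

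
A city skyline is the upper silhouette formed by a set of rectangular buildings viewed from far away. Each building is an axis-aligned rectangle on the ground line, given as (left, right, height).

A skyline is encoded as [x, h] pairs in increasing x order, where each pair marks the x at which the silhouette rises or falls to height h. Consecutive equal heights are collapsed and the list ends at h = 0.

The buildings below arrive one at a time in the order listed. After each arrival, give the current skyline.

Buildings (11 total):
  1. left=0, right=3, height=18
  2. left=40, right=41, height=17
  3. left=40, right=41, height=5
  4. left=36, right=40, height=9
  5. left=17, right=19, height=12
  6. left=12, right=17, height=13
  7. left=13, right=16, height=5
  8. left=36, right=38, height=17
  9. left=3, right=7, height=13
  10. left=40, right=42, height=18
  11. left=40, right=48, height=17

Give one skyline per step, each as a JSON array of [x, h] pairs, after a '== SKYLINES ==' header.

== SKYLINES ==
[[0,18],[3,0]]
[[0,18],[3,0],[40,17],[41,0]]
[[0,18],[3,0],[40,17],[41,0]]
[[0,18],[3,0],[36,9],[40,17],[41,0]]
[[0,18],[3,0],[17,12],[19,0],[36,9],[40,17],[41,0]]
[[0,18],[3,0],[12,13],[17,12],[19,0],[36,9],[40,17],[41,0]]
[[0,18],[3,0],[12,13],[17,12],[19,0],[36,9],[40,17],[41,0]]
[[0,18],[3,0],[12,13],[17,12],[19,0],[36,17],[38,9],[40,17],[41,0]]
[[0,18],[3,13],[7,0],[12,13],[17,12],[19,0],[36,17],[38,9],[40,17],[41,0]]
[[0,18],[3,13],[7,0],[12,13],[17,12],[19,0],[36,17],[38,9],[40,18],[42,0]]
[[0,18],[3,13],[7,0],[12,13],[17,12],[19,0],[36,17],[38,9],[40,18],[42,17],[48,0]]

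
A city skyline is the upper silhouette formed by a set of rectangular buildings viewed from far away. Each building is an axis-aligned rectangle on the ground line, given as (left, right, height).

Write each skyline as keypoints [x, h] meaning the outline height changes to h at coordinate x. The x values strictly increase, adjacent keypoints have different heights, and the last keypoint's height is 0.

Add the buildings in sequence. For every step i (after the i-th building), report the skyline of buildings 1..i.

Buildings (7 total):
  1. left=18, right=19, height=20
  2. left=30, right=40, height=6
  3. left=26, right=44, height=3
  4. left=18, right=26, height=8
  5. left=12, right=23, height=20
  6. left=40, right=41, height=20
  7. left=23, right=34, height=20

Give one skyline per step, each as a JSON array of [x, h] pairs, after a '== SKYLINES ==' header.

== SKYLINES ==
[[18,20],[19,0]]
[[18,20],[19,0],[30,6],[40,0]]
[[18,20],[19,0],[26,3],[30,6],[40,3],[44,0]]
[[18,20],[19,8],[26,3],[30,6],[40,3],[44,0]]
[[12,20],[23,8],[26,3],[30,6],[40,3],[44,0]]
[[12,20],[23,8],[26,3],[30,6],[40,20],[41,3],[44,0]]
[[12,20],[34,6],[40,20],[41,3],[44,0]]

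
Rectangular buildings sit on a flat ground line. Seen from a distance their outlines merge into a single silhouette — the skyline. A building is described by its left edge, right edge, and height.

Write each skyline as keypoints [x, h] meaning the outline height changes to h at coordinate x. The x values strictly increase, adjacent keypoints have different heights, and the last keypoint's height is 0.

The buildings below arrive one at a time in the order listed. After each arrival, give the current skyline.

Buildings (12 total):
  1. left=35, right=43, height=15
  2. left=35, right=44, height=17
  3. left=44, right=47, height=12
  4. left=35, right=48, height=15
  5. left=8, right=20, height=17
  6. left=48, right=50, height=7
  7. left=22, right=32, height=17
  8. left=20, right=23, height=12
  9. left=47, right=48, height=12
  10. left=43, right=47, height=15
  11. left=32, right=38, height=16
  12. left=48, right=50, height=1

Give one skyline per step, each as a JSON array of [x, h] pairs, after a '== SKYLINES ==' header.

== SKYLINES ==
[[35,15],[43,0]]
[[35,17],[44,0]]
[[35,17],[44,12],[47,0]]
[[35,17],[44,15],[48,0]]
[[8,17],[20,0],[35,17],[44,15],[48,0]]
[[8,17],[20,0],[35,17],[44,15],[48,7],[50,0]]
[[8,17],[20,0],[22,17],[32,0],[35,17],[44,15],[48,7],[50,0]]
[[8,17],[20,12],[22,17],[32,0],[35,17],[44,15],[48,7],[50,0]]
[[8,17],[20,12],[22,17],[32,0],[35,17],[44,15],[48,7],[50,0]]
[[8,17],[20,12],[22,17],[32,0],[35,17],[44,15],[48,7],[50,0]]
[[8,17],[20,12],[22,17],[32,16],[35,17],[44,15],[48,7],[50,0]]
[[8,17],[20,12],[22,17],[32,16],[35,17],[44,15],[48,7],[50,0]]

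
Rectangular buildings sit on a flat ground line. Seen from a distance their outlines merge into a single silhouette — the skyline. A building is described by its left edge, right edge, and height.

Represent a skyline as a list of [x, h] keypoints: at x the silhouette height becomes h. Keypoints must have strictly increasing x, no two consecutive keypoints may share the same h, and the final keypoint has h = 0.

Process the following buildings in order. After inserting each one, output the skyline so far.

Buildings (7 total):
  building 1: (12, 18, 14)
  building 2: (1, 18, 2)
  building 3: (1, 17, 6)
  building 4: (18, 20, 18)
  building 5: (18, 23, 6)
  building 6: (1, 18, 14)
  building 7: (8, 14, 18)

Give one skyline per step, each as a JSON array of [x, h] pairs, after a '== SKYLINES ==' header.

== SKYLINES ==
[[12,14],[18,0]]
[[1,2],[12,14],[18,0]]
[[1,6],[12,14],[18,0]]
[[1,6],[12,14],[18,18],[20,0]]
[[1,6],[12,14],[18,18],[20,6],[23,0]]
[[1,14],[18,18],[20,6],[23,0]]
[[1,14],[8,18],[14,14],[18,18],[20,6],[23,0]]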